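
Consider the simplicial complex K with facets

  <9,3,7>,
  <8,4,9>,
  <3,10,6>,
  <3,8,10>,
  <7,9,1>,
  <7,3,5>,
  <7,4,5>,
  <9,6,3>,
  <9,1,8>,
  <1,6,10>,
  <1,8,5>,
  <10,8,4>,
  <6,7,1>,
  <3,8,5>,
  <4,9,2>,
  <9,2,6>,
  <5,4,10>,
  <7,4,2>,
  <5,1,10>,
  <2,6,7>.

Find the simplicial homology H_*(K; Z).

K has 10 vertices, 30 edges, 20 triangles.
rank ∂_0 = 0, rank ∂_1 = 9 ⇒ b_0 = 10 − 0 − 9 = 1; all invariant factors of ∂_1 are 1 so no torsion. So H_0 = Z.
rank ∂_1 = 9, rank ∂_2 = 20 ⇒ b_1 = 30 − 9 − 20 = 1; ∂_2 has invariant factor(s) [2] giving torsion. So H_1 = Z ⊕ Z_2.
rank ∂_2 = 20, rank ∂_3 = 0 ⇒ b_2 = 20 − 20 − 0 = 0. So H_2 = 0.

H_0 ≅ Z,  H_1 ≅ Z ⊕ Z_2,  H_2 = 0.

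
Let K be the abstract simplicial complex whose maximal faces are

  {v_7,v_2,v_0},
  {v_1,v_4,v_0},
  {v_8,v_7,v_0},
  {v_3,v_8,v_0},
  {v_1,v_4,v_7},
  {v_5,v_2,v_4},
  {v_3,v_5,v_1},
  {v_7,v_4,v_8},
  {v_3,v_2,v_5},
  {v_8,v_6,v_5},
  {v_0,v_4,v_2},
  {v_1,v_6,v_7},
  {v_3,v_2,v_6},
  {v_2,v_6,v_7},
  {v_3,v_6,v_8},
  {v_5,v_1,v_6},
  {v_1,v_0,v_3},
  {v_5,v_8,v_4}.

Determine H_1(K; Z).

Take the total order v_0 < v_1 < v_2 < v_3 < v_4 < v_5 < v_6 < v_7 < v_8 on the vertex set. Then K (dimension 2) consists of the simplices:

  0-simplices (9): [v_0], [v_1], [v_2], [v_3], [v_4], [v_5], [v_6], [v_7], [v_8]
  1-simplices (27): (27 of them)
  2-simplices (18): (18 of them)

Hence C_0 ≅ Z^9, C_1 ≅ Z^27, C_2 ≅ Z^18.

∂_1: C_1 → C_0 is given by ∂[p,q] = [q] − [p]. For instance
  ∂[v_2,v_3] = [v_3] − [v_2].
This gives a 9×27 integer matrix of rank 8; reducing to Smith normal form yields diagonal entries (1,1,1,1,1,1,1,1).

Boundary ∂_2: C_2 → C_1 maps a triangle to the signed sum of its edges. For instance
  ∂[v_0,v_2,v_7] = [v_2,v_7] − [v_0,v_7] + [v_0,v_2],
  ∂[v_2,v_3,v_5] = [v_3,v_5] − [v_2,v_5] + [v_2,v_3].
The 27×18 boundary matrix has rank 18 and Smith normal form diag(1,1,1,1,1,1,1,1,1,1,1,1,1,1,1,1,1,2).

From H_k ≅ ker(∂_k) / im(∂_{k+1}) we obtain:

  H_1: rank ker ∂_1 − rank ∂_2 = (27 − 8) − 18 = 1, and ∂_2 has invariant factor 2 > 1, so H_1 = Z × Z/2.

H_1 = Z × Z/2.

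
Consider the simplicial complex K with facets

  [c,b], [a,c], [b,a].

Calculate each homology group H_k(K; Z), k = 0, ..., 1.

Take the total order a < b < c on the vertex set. Then K (dimension 1) consists of the simplices:

  0-simplices (3): a, b, c
  1-simplices (3): ab, ac, bc

so the chain groups are C_0 ≅ Z^3, C_1 ≅ Z^3.

The boundary map ∂_1: C_1 → C_0 sends each edge [p,q] (with p < q) to q − p.
The 3×3 boundary matrix has rank 2 and Smith normal form diag(1,1).

Computing H_k = (kernel of ∂_k) / (image of ∂_{k+1}):

  H_0: rank C_0 − rank ∂_1 = 3 − 2 = 1, and the invariant factors of ∂_1 are all 1, so H_0 ≅ Z.
  H_1: rank ker ∂_1 − rank ∂_2 = (3 − 2) − 0 = 1, and there is no ∂_2, so H_1 ≅ Z.

As a check, the Euler characteristic is 3 − 3 = 0, which agrees with 1 − 1 = 0.
(K is a triangulation of the circle S^1.)

H_0 ≅ Z,  H_1 ≅ Z.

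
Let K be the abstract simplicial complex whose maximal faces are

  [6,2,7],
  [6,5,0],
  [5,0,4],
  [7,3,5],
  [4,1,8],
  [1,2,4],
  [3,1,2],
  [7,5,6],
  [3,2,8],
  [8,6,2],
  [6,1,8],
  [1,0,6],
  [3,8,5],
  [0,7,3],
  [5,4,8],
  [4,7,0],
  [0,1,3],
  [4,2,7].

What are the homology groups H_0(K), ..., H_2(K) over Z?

We work with the vertex ordering 0 < 1 < 2 < 3 < 4 < 5 < 6 < 7 < 8. The simplices of K, each written with vertices in increasing order, are:

  0-simplices (9): [0], [1], [2], [3], [4], [5], [6], [7], [8]
  1-simplices (27): (27 of them)
  2-simplices (18): [0,1,3], [0,1,6], [0,3,7], [0,4,5], [0,4,7], [0,5,6], [1,2,3], [1,2,4], [1,4,8], [1,6,8], [2,3,8], [2,4,7], [2,6,7], [2,6,8], [3,5,7], [3,5,8], [4,5,8], [5,6,7]

so the chain groups are C_0 ≅ Z^9, C_1 ≅ Z^27, C_2 ≅ Z^18.

The boundary map ∂_1: C_1 → C_0 maps an edge to its endpoints' difference, ∂[p,q] = q − p. For instance
  ∂[0,3] = [3] − [0].
This gives a 9×27 integer matrix of rank 8; reducing to Smith normal form yields diagonal entries (1,1,1,1,1,1,1,1).

The boundary map ∂_2: C_2 → C_1 sends each 2-simplex [p,q,r] to [q,r] − [p,r] + [p,q]. For instance
  ∂[1,4,8] = [4,8] − [1,8] + [1,4],
  ∂[3,5,8] = [5,8] − [3,8] + [3,5].
The resulting 27×18 matrix has rank 18, and its Smith normal form has invariant factors (1,1,1,1,1,1,1,1,1,1,1,1,1,1,1,1,1,2).

Reading off H_k = ker ∂_k / im ∂_{k+1}:

  H_0: rank C_0 − rank ∂_1 = 9 − 8 = 1, and the invariant factors of ∂_1 are all 1, so H_0 ≅ Z.
  H_1: rank ker ∂_1 − rank ∂_2 = (27 − 8) − 18 = 1, and ∂_2 has invariant factor 2 > 1, so H_1 ≅ Z ⊕ Z_2.
  H_2: rank ker ∂_2 − rank ∂_3 = (18 − 18) − 0 = 0, and there is no ∂_3, so H_2 ≅ 0.

As a check, the Euler characteristic is 9 − 27 + 18 = 0, which agrees with 1 − 1 + 0 = 0.

H_0 = Z,  H_1 = Z ⊕ Z_2,  H_2 = 0.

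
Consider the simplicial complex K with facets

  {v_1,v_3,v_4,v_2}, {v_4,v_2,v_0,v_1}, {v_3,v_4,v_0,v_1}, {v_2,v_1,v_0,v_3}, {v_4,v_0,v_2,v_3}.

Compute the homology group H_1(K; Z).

Order the vertices as v_0 < v_1 < v_2 < v_3 < v_4. Listing each simplex with vertices in this order, K has dimension 3 with simplices:

  0-simplices (5): [v_0], [v_1], [v_2], [v_3], [v_4]
  1-simplices (10): [v_0,v_1], [v_0,v_2], [v_0,v_3], [v_0,v_4], [v_1,v_2], [v_1,v_3], [v_1,v_4], [v_2,v_3], [v_2,v_4], [v_3,v_4]
  2-simplices (10): [v_0,v_1,v_2], [v_0,v_1,v_3], [v_0,v_1,v_4], [v_0,v_2,v_3], [v_0,v_2,v_4], [v_0,v_3,v_4], [v_1,v_2,v_3], [v_1,v_2,v_4], [v_1,v_3,v_4], [v_2,v_3,v_4]
  3-simplices (5): [v_0,v_1,v_2,v_3], [v_0,v_1,v_2,v_4], [v_0,v_1,v_3,v_4], [v_0,v_2,v_3,v_4], [v_1,v_2,v_3,v_4]

so the chain groups are C_0 ≅ Z^5, C_1 ≅ Z^10, C_2 ≅ Z^10, C_3 ≅ Z^5.

∂_1: C_1 → C_0 maps an edge to its endpoints' difference, ∂[p,q] = q − p. For instance
  ∂[v_1,v_4] = [v_4] − [v_1].
This gives a 5×10 integer matrix of rank 4; reducing to Smith normal form yields diagonal entries (1,1,1,1).

Boundary ∂_2: C_2 → C_1 maps a triangle to the signed sum of its edges. For instance
  ∂[v_2,v_3,v_4] = [v_3,v_4] − [v_2,v_4] + [v_2,v_3],
  ∂[v_1,v_3,v_4] = [v_3,v_4] − [v_1,v_4] + [v_1,v_3].
The resulting 10×10 matrix has rank 6, and its Smith normal form has invariant factors (1,1,1,1,1,1).

Boundary ∂_3: C_3 → C_2 sends each 3-simplex σ to the alternating sum Σ_i (−1)^i (σ with its i-th vertex removed). For instance
  ∂[v_1,v_2,v_3,v_4] = [v_2,v_3,v_4] − [v_1,v_3,v_4] + [v_1,v_2,v_4] − [v_1,v_2,v_3],
  ∂[v_0,v_1,v_2,v_3] = [v_1,v_2,v_3] − [v_0,v_2,v_3] + [v_0,v_1,v_3] − [v_0,v_1,v_2].
The resulting 10×5 matrix has rank 4, and its Smith normal form has invariant factors (1,1,1,1).

Reading off H_k = ker ∂_k / im ∂_{k+1}:

  H_1: rank ker ∂_1 − rank ∂_2 = (10 − 4) − 6 = 0, and the invariant factors of ∂_2 are all 1, so H_1 ≅ 0.

H_1 = 0.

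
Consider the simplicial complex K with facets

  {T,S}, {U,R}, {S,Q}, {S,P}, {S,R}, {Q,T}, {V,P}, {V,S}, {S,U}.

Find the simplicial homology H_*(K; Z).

K has 7 vertices, 9 edges.
rank ∂_0 = 0, rank ∂_1 = 6 ⇒ b_0 = 7 − 0 − 6 = 1; all invariant factors of ∂_1 are 1 so no torsion. So H_0 ≅ Z.
rank ∂_1 = 6, rank ∂_2 = 0 ⇒ b_1 = 9 − 6 − 0 = 3. So H_1 ≅ Z^3.

H_0 = Z,  H_1 = Z^3.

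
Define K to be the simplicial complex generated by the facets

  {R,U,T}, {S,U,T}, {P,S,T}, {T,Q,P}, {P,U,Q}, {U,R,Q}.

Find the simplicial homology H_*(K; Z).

H_0 ≅ Z,  H_1 ≅ Z,  H_2 = 0.

K has 6 vertices, 12 edges, 6 triangles.
rank ∂_0 = 0, rank ∂_1 = 5 ⇒ b_0 = 6 − 0 − 5 = 1; all invariant factors of ∂_1 are 1 so no torsion. So H_0 = Z.
rank ∂_1 = 5, rank ∂_2 = 6 ⇒ b_1 = 12 − 5 − 6 = 1; all invariant factors of ∂_2 are 1 so no torsion. So H_1 = Z.
rank ∂_2 = 6, rank ∂_3 = 0 ⇒ b_2 = 6 − 6 − 0 = 0. So H_2 = 0.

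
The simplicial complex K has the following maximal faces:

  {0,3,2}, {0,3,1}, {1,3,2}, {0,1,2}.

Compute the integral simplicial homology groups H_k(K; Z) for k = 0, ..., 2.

Fix the vertex order 0 < 1 < 2 < 3 and write every simplex with vertices in increasing order. Then dim K = 2 and the simplices of K are:

  0-simplices (4): [0], [1], [2], [3]
  1-simplices (6): [0,1], [0,2], [0,3], [1,2], [1,3], [2,3]
  2-simplices (4): [0,1,2], [0,1,3], [0,2,3], [1,2,3]

giving chain groups C_0 ≅ Z^4, C_1 ≅ Z^6, C_2 ≅ Z^4.

Boundary ∂_1: C_1 → C_0 sends each edge [p,q] (with p < q) to q − p. For instance
  ∂[1,3] = [3] − [1].
As a 4×6 matrix over Z this has rank 3, with invariant factors (1,1,1).

The boundary map ∂_2: C_2 → C_1 acts by ∂[p,q,r] = [q,r] − [p,r] + [p,q]. For instance
  ∂[0,2,3] = [2,3] − [0,3] + [0,2],
  ∂[1,2,3] = [2,3] − [1,3] + [1,2].
As a 6×4 matrix over Z this has rank 3, with invariant factors (1,1,1).

Now H_k = ker ∂_k / im ∂_{k+1}, so:

  H_0: rank C_0 − rank ∂_1 = 4 − 3 = 1, and the invariant factors of ∂_1 are all 1, so H_0 = Z.
  H_1: rank ker ∂_1 − rank ∂_2 = (6 − 3) − 3 = 0, and the invariant factors of ∂_2 are all 1, so H_1 = 0.
  H_2: rank ker ∂_2 − rank ∂_3 = (4 − 3) − 0 = 1, and there is no ∂_3, so H_2 = Z.

H_0 = Z,  H_1 = 0,  H_2 = Z.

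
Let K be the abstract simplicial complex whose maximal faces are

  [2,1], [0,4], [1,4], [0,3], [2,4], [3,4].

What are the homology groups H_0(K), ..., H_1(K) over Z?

K has 5 vertices, 6 edges.
rank ∂_0 = 0, rank ∂_1 = 4 ⇒ b_0 = 5 − 0 − 4 = 1; all invariant factors of ∂_1 are 1 so no torsion. So H_0 ≅ Z.
rank ∂_1 = 4, rank ∂_2 = 0 ⇒ b_1 = 6 − 4 − 0 = 2. So H_1 ≅ Z^2.

H_0 = Z,  H_1 = Z^2.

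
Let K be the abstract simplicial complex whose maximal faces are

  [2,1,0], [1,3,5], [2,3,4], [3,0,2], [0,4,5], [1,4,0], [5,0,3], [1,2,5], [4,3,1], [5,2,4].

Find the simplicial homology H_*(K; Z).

We work with the vertex ordering 0 < 1 < 2 < 3 < 4 < 5. The simplices of K, each written with vertices in increasing order, are:

  0-simplices (6): [0], [1], [2], [3], [4], [5]
  1-simplices (15): [0,1], [0,2], [0,3], [0,4], [0,5], [1,2], [1,3], [1,4], [1,5], [2,3], [2,4], [2,5], [3,4], [3,5], [4,5]
  2-simplices (10): [0,1,2], [0,1,4], [0,2,3], [0,3,5], [0,4,5], [1,2,5], [1,3,4], [1,3,5], [2,3,4], [2,4,5]

Hence C_0 ≅ Z^6, C_1 ≅ Z^15, C_2 ≅ Z^10.

Boundary ∂_1: C_1 → C_0 is given by ∂[p,q] = [q] − [p]. For instance
  ∂[2,3] = [3] − [2].
The resulting 6×15 matrix has rank 5, and its Smith normal form has invariant factors (1,1,1,1,1).

Boundary ∂_2: C_2 → C_1 sends each 2-simplex [p,q,r] to [q,r] − [p,r] + [p,q]. For instance
  ∂[0,1,2] = [1,2] − [0,2] + [0,1],
  ∂[0,3,5] = [3,5] − [0,5] + [0,3].
As a 15×10 matrix over Z this has rank 10, with invariant factors (1,1,1,1,1,1,1,1,1,2).

Now H_k = ker ∂_k / im ∂_{k+1}, so:

  H_0: rank C_0 − rank ∂_1 = 6 − 5 = 1, and the invariant factors of ∂_1 are all 1, so H_0 ≅ Z.
  H_1: rank ker ∂_1 − rank ∂_2 = (15 − 5) − 10 = 0, and ∂_2 has invariant factor 2 > 1, so H_1 ≅ Z/2.
  H_2: rank ker ∂_2 − rank ∂_3 = (10 − 10) − 0 = 0, and there is no ∂_3, so H_2 ≅ 0.

H_0 ≅ Z,  H_1 ≅ Z/2,  H_2 = 0.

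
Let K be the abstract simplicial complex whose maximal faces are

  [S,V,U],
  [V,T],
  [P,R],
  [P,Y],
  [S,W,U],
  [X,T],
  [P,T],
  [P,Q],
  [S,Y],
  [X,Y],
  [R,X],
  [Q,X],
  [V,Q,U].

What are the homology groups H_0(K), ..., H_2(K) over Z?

H_0 = Z,  H_1 = Z^5,  H_2 = 0.

Fix the vertex order P < Q < R < S < T < U < V < W < X < Y and write every simplex with vertices in increasing order. Then dim K = 2 and the simplices of K are:

  0-simplices (10): P, Q, R, S, T, U, V, W, X, Y
  1-simplices (17): PQ, PR, PT, PY, QU, QV, QX, RX, SU, SV, SW, SY, TV, TX, UV, UW, XY
  2-simplices (3): QUV, SUV, SUW

so the chain groups are C_0 ≅ Z^10, C_1 ≅ Z^17, C_2 ≅ Z^3.

The boundary map ∂_1: C_1 → C_0 sends each edge [p,q] (with p < q) to q − p.
This gives a 10×17 integer matrix of rank 9; reducing to Smith normal form yields diagonal entries (1,1,1,1,1,1,1,1,1).

∂_2: C_2 → C_1 maps a triangle to the signed sum of its edges. For instance
  ∂SUW = UW − SW + SU,
  ∂QUV = UV − QV + QU.
The resulting 17×3 matrix has rank 3, and its Smith normal form has invariant factors (1,1,1).

Now H_k = ker ∂_k / im ∂_{k+1}, so:

  H_0: rank C_0 − rank ∂_1 = 10 − 9 = 1, and the invariant factors of ∂_1 are all 1, so H_0 = Z.
  H_1: rank ker ∂_1 − rank ∂_2 = (17 − 9) − 3 = 5, and the invariant factors of ∂_2 are all 1, so H_1 = Z^5.
  H_2: rank ker ∂_2 − rank ∂_3 = (3 − 3) − 0 = 0, and there is no ∂_3, so H_2 = 0.

As a check, the Euler characteristic is 10 − 17 + 3 = -4, which agrees with 1 − 5 + 0 = -4.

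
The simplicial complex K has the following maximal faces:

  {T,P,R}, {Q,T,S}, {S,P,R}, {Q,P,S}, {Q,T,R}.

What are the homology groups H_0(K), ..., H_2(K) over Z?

H_0 ≅ Z,  H_1 ≅ Z,  H_2 = 0.

Order the vertices as P < Q < R < S < T. Listing each simplex with vertices in this order, K has dimension 2 with simplices:

  0-simplices (5): P, Q, R, S, T
  1-simplices (10): PQ, PR, PS, PT, QR, QS, QT, RS, RT, ST
  2-simplices (5): PQS, PRS, PRT, QRT, QST

so the chain groups are C_0 ≅ Z^5, C_1 ≅ Z^10, C_2 ≅ Z^5.

∂_1: C_1 → C_0 sends each edge [p,q] (with p < q) to q − p.
As a 5×10 matrix over Z this has rank 4, with invariant factors (1,1,1,1).

∂_2: C_2 → C_1 maps a triangle to the signed sum of its edges. For instance
  ∂PRT = RT − PT + PR,
  ∂QRT = RT − QT + QR.
This gives a 10×5 integer matrix of rank 5; reducing to Smith normal form yields diagonal entries (1,1,1,1,1).

Reading off H_k = ker ∂_k / im ∂_{k+1}:

  H_0: rank C_0 − rank ∂_1 = 5 − 4 = 1, and the invariant factors of ∂_1 are all 1, so H_0 = Z.
  H_1: rank ker ∂_1 − rank ∂_2 = (10 − 4) − 5 = 1, and the invariant factors of ∂_2 are all 1, so H_1 = Z.
  H_2: rank ker ∂_2 − rank ∂_3 = (5 − 5) − 0 = 0, and there is no ∂_3, so H_2 = 0.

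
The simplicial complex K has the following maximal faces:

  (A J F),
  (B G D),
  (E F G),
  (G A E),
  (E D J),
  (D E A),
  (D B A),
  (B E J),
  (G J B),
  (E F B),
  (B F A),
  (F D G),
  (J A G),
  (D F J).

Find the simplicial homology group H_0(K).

H_0 ≅ Z.

Fix the vertex order A < B < D < E < F < G < J and write every simplex with vertices in increasing order. Then dim K = 2 and the simplices of K are:

  0-simplices (7): A, B, D, E, F, G, J
  1-simplices (21): AB, AD, AE, AF, AG, AJ, BD, BE, BF, BG, BJ, DE, DF, DG, DJ, EF, EG, EJ, FG, FJ, GJ
  2-simplices (14): ABD, ABF, ADE, AEG, AFJ, AGJ, BDG, BEF, BEJ, BGJ, DEJ, DFG, DFJ, EFG

giving chain groups C_0 ≅ Z^7, C_1 ≅ Z^21, C_2 ≅ Z^14.

Boundary ∂_1: C_1 → C_0 is given by ∂[p,q] = [q] − [p]. For instance
  ∂GJ = J − G.
This gives a 7×21 integer matrix of rank 6; reducing to Smith normal form yields diagonal entries (1,1,1,1,1,1).

∂_2: C_2 → C_1 sends each 2-simplex [p,q,r] to [q,r] − [p,r] + [p,q]. For instance
  ∂AFJ = FJ − AJ + AF,
  ∂AGJ = GJ − AJ + AG.
This gives a 21×14 integer matrix of rank 13; reducing to Smith normal form yields diagonal entries (1,1,1,1,1,1,1,1,1,1,1,1,1).

Reading off H_k = ker ∂_k / im ∂_{k+1}:

  H_0: rank C_0 − rank ∂_1 = 7 − 6 = 1, and the invariant factors of ∂_1 are all 1, so H_0 ≅ Z.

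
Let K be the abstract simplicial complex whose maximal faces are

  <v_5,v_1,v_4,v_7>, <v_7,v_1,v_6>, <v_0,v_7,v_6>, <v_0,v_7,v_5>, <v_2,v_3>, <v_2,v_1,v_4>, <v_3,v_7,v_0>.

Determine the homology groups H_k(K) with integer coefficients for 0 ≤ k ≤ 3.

Fix the vertex order v_0 < v_1 < v_2 < v_3 < v_4 < v_5 < v_6 < v_7 and write every simplex with vertices in increasing order. Then dim K = 3 and the simplices of K are:

  0-simplices (8): [v_0], [v_1], [v_2], [v_3], [v_4], [v_5], [v_6], [v_7]
  1-simplices (16): (16 of them)
  2-simplices (9): [v_0,v_3,v_7], [v_0,v_5,v_7], [v_0,v_6,v_7], [v_1,v_2,v_4], [v_1,v_4,v_5], [v_1,v_4,v_7], [v_1,v_5,v_7], [v_1,v_6,v_7], [v_4,v_5,v_7]
  3-simplices (1): [v_1,v_4,v_5,v_7]

so the chain groups are C_0 ≅ Z^8, C_1 ≅ Z^16, C_2 ≅ Z^9, C_3 ≅ Z^1.

∂_1: C_1 → C_0 is given by ∂[p,q] = [q] − [p]. For instance
  ∂[v_1,v_7] = [v_7] − [v_1].
The resulting 8×16 matrix has rank 7, and its Smith normal form has invariant factors (1,1,1,1,1,1,1).

∂_2: C_2 → C_1 sends each 2-simplex [p,q,r] to [q,r] − [p,r] + [p,q]. For instance
  ∂[v_0,v_5,v_7] = [v_5,v_7] − [v_0,v_7] + [v_0,v_5],
  ∂[v_1,v_2,v_4] = [v_2,v_4] − [v_1,v_4] + [v_1,v_2].
As a 16×9 matrix over Z this has rank 8, with invariant factors (1,1,1,1,1,1,1,1).

The boundary map ∂_3: C_3 → C_2 sends each 3-simplex σ to the alternating sum Σ_i (−1)^i (σ with its i-th vertex removed). For instance
  ∂[v_1,v_4,v_5,v_7] = [v_4,v_5,v_7] − [v_1,v_5,v_7] + [v_1,v_4,v_7] − [v_1,v_4,v_5].
The 9×1 boundary matrix has rank 1 and Smith normal form diag(1).

Computing H_k = (kernel of ∂_k) / (image of ∂_{k+1}):

  H_0: rank C_0 − rank ∂_1 = 8 − 7 = 1, and the invariant factors of ∂_1 are all 1, so H_0 = Z.
  H_1: rank ker ∂_1 − rank ∂_2 = (16 − 7) − 8 = 1, and the invariant factors of ∂_2 are all 1, so H_1 = Z.
  H_2: rank ker ∂_2 − rank ∂_3 = (9 − 8) − 1 = 0, and the invariant factors of ∂_3 are all 1, so H_2 = 0.
  H_3: rank ker ∂_3 − rank ∂_4 = (1 − 1) − 0 = 0, and there is no ∂_4, so H_3 = 0.

As a check, the Euler characteristic is 8 − 16 + 9 − 1 = 0, which agrees with 1 − 1 + 0 − 0 = 0.

H_0 = Z,  H_1 = Z,  H_2 = 0,  H_3 = 0.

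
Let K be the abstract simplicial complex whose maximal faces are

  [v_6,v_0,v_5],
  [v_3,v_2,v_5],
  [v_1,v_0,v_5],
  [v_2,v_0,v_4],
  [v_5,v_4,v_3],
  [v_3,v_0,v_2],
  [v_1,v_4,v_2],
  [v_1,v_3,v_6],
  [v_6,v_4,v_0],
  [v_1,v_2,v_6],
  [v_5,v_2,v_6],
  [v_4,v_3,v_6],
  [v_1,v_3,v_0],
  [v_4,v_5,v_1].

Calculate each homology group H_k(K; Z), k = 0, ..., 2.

H_0 ≅ Z,  H_1 ≅ Z^2,  H_2 ≅ Z.

Take the total order v_0 < v_1 < v_2 < v_3 < v_4 < v_5 < v_6 on the vertex set. Then K (dimension 2) consists of the simplices:

  0-simplices (7): [v_0], [v_1], [v_2], [v_3], [v_4], [v_5], [v_6]
  1-simplices (21): (21 of them)
  2-simplices (14): (14 of them)

Hence C_0 ≅ Z^7, C_1 ≅ Z^21, C_2 ≅ Z^14.

The boundary map ∂_1: C_1 → C_0 is given by ∂[p,q] = [q] − [p]. For instance
  ∂[v_3,v_5] = [v_5] − [v_3].
The resulting 7×21 matrix has rank 6, and its Smith normal form has invariant factors (1,1,1,1,1,1).

Boundary ∂_2: C_2 → C_1 maps a triangle to the signed sum of its edges. For instance
  ∂[v_3,v_4,v_6] = [v_4,v_6] − [v_3,v_6] + [v_3,v_4],
  ∂[v_0,v_1,v_5] = [v_1,v_5] − [v_0,v_5] + [v_0,v_1].
The resulting 21×14 matrix has rank 13, and its Smith normal form has invariant factors (1,1,1,1,1,1,1,1,1,1,1,1,1).

Now H_k = ker ∂_k / im ∂_{k+1}, so:

  H_0: rank C_0 − rank ∂_1 = 7 − 6 = 1, and the invariant factors of ∂_1 are all 1, so H_0 ≅ Z.
  H_1: rank ker ∂_1 − rank ∂_2 = (21 − 6) − 13 = 2, and the invariant factors of ∂_2 are all 1, so H_1 ≅ Z^2.
  H_2: rank ker ∂_2 − rank ∂_3 = (14 − 13) − 0 = 1, and there is no ∂_3, so H_2 ≅ Z.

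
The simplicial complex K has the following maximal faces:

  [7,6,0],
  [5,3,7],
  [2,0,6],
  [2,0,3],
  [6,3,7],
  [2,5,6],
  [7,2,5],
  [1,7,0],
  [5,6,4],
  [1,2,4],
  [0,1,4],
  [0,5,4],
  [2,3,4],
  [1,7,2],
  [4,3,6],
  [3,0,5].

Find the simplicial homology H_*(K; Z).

Take the total order 0 < 1 < 2 < 3 < 4 < 5 < 6 < 7 on the vertex set. Then K (dimension 2) consists of the simplices:

  0-simplices (8): [0], [1], [2], [3], [4], [5], [6], [7]
  1-simplices (24): (24 of them)
  2-simplices (16): [0,1,4], [0,1,7], [0,2,3], [0,2,6], [0,3,5], [0,4,5], [0,6,7], [1,2,4], [1,2,7], [2,3,4], [2,5,6], [2,5,7], [3,4,6], [3,5,7], [3,6,7], [4,5,6]

Hence C_0 ≅ Z^8, C_1 ≅ Z^24, C_2 ≅ Z^16.

∂_1: C_1 → C_0 maps an edge to its endpoints' difference, ∂[p,q] = q − p. For instance
  ∂[0,2] = [2] − [0].
The resulting 8×24 matrix has rank 7, and its Smith normal form has invariant factors (1,1,1,1,1,1,1).

The boundary map ∂_2: C_2 → C_1 maps a triangle to the signed sum of its edges. For instance
  ∂[3,4,6] = [4,6] − [3,6] + [3,4],
  ∂[2,5,6] = [5,6] − [2,6] + [2,5].
The 24×16 boundary matrix has rank 15 and Smith normal form diag(1,1,1,1,1,1,1,1,1,1,1,1,1,1,1).

Reading off H_k = ker ∂_k / im ∂_{k+1}:

  H_0: rank C_0 − rank ∂_1 = 8 − 7 = 1, and the invariant factors of ∂_1 are all 1, so H_0 ≅ Z.
  H_1: rank ker ∂_1 − rank ∂_2 = (24 − 7) − 15 = 2, and the invariant factors of ∂_2 are all 1, so H_1 ≅ Z^2.
  H_2: rank ker ∂_2 − rank ∂_3 = (16 − 15) − 0 = 1, and there is no ∂_3, so H_2 ≅ Z.

As a check, the Euler characteristic is 8 − 24 + 16 = 0, which agrees with 1 − 2 + 1 = 0.
(K is a triangulation of the torus T^2.)

H_0 ≅ Z,  H_1 ≅ Z^2,  H_2 ≅ Z.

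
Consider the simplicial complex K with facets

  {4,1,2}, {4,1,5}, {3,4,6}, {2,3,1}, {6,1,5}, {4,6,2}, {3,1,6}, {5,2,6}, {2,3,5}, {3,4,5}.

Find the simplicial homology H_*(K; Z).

H_0 ≅ Z,  H_1 ≅ Z_2,  H_2 = 0.

We work with the vertex ordering 1 < 2 < 3 < 4 < 5 < 6. The simplices of K, each written with vertices in increasing order, are:

  0-simplices (6): [1], [2], [3], [4], [5], [6]
  1-simplices (15): [1,2], [1,3], [1,4], [1,5], [1,6], [2,3], [2,4], [2,5], [2,6], [3,4], [3,5], [3,6], [4,5], [4,6], [5,6]
  2-simplices (10): [1,2,3], [1,2,4], [1,3,6], [1,4,5], [1,5,6], [2,3,5], [2,4,6], [2,5,6], [3,4,5], [3,4,6]

giving chain groups C_0 ≅ Z^6, C_1 ≅ Z^15, C_2 ≅ Z^10.

Boundary ∂_1: C_1 → C_0 maps an edge to its endpoints' difference, ∂[p,q] = q − p.
This gives a 6×15 integer matrix of rank 5; reducing to Smith normal form yields diagonal entries (1,1,1,1,1).

Boundary ∂_2: C_2 → C_1 acts by ∂[p,q,r] = [q,r] − [p,r] + [p,q]. For instance
  ∂[3,4,5] = [4,5] − [3,5] + [3,4],
  ∂[1,3,6] = [3,6] − [1,6] + [1,3].
As a 15×10 matrix over Z this has rank 10, with invariant factors (1,1,1,1,1,1,1,1,1,2).

From H_k ≅ ker(∂_k) / im(∂_{k+1}) we obtain:

  H_0: rank C_0 − rank ∂_1 = 6 − 5 = 1, and the invariant factors of ∂_1 are all 1, so H_0 = Z.
  H_1: rank ker ∂_1 − rank ∂_2 = (15 − 5) − 10 = 0, and ∂_2 has invariant factor 2 > 1, so H_1 = Z_2.
  H_2: rank ker ∂_2 − rank ∂_3 = (10 − 10) − 0 = 0, and there is no ∂_3, so H_2 = 0.

(K is a triangulation of the real projective plane RP^2.)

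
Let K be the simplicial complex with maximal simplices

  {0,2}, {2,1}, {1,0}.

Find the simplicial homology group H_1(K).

H_1 ≅ Z.

K has 3 vertices, 3 edges.
rank ∂_1 = 2, rank ∂_2 = 0 ⇒ b_1 = 3 − 2 − 0 = 1. So H_1 ≅ Z.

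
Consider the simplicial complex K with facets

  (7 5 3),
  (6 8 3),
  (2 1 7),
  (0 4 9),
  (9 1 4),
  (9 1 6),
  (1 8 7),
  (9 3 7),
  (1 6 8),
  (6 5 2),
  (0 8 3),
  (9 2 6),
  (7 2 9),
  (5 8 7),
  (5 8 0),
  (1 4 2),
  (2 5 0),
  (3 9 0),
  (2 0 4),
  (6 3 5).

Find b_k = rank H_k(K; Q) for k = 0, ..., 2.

b_0 = 1, b_1 = 1, b_2 = 0.

Order the vertices as 0 < 1 < 2 < 3 < 4 < 5 < 6 < 7 < 8 < 9. Listing each simplex with vertices in this order, K has dimension 2 with simplices:

  0-simplices (10): [0], [1], [2], [3], [4], [5], [6], [7], [8], [9]
  1-simplices (30): (30 of them)
  2-simplices (20): (20 of them)

Hence C_0 ≅ Z^10, C_1 ≅ Z^30, C_2 ≅ Z^20.

Boundary ∂_1: C_1 → C_0 is given by ∂[p,q] = [q] − [p]. For instance
  ∂[6,9] = [9] − [6].
The resulting 10×30 matrix has rank 9, and its Smith normal form has invariant factors (1,1,1,1,1,1,1,1,1).

Boundary ∂_2: C_2 → C_1 maps a triangle to the signed sum of its edges. For instance
  ∂[1,6,9] = [6,9] − [1,9] + [1,6],
  ∂[3,6,8] = [6,8] − [3,8] + [3,6].
The resulting 30×20 matrix has rank 20, and its Smith normal form has invariant factors (1,1,1,1,1,1,1,1,1,1,1,1,1,1,1,1,1,1,1,2).

Reading off H_k = ker ∂_k / im ∂_{k+1}:

  H_0: rank C_0 − rank ∂_1 = 10 − 9 = 1, and the invariant factors of ∂_1 are all 1, so H_0 = Z.
  H_1: rank ker ∂_1 − rank ∂_2 = (30 − 9) − 20 = 1, and ∂_2 has invariant factor 2 > 1, so H_1 = Z ⊕ Z/2Z.
  H_2: rank ker ∂_2 − rank ∂_3 = (20 − 20) − 0 = 0, and there is no ∂_3, so H_2 = 0.

(K is a triangulation of the Klein bottle.)

Hence the Betti numbers are b_0 = 1, b_1 = 1, b_2 = 0.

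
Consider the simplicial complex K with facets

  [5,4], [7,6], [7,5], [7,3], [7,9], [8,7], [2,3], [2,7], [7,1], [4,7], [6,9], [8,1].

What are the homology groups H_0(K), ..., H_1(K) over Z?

H_0 = Z,  H_1 = Z^4.

K has 9 vertices, 12 edges.
rank ∂_0 = 0, rank ∂_1 = 8 ⇒ b_0 = 9 − 0 − 8 = 1; all invariant factors of ∂_1 are 1 so no torsion. So H_0 ≅ Z.
rank ∂_1 = 8, rank ∂_2 = 0 ⇒ b_1 = 12 − 8 − 0 = 4. So H_1 ≅ Z^4.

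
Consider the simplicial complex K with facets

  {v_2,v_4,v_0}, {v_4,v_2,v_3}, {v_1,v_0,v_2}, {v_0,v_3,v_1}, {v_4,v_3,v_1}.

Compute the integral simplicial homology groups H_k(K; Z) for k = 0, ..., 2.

K has 5 vertices, 10 edges, 5 triangles.
rank ∂_0 = 0, rank ∂_1 = 4 ⇒ b_0 = 5 − 0 − 4 = 1; all invariant factors of ∂_1 are 1 so no torsion. So H_0 ≅ Z.
rank ∂_1 = 4, rank ∂_2 = 5 ⇒ b_1 = 10 − 4 − 5 = 1; all invariant factors of ∂_2 are 1 so no torsion. So H_1 ≅ Z.
rank ∂_2 = 5, rank ∂_3 = 0 ⇒ b_2 = 5 − 5 − 0 = 0. So H_2 ≅ 0.

H_0 ≅ Z,  H_1 ≅ Z,  H_2 = 0.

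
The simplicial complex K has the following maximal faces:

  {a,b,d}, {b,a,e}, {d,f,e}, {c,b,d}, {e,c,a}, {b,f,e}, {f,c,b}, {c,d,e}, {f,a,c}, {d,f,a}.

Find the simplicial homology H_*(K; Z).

H_0 = Z,  H_1 = Z/2,  H_2 = 0.

K has 6 vertices, 15 edges, 10 triangles.
rank ∂_0 = 0, rank ∂_1 = 5 ⇒ b_0 = 6 − 0 − 5 = 1; all invariant factors of ∂_1 are 1 so no torsion. So H_0 = Z.
rank ∂_1 = 5, rank ∂_2 = 10 ⇒ b_1 = 15 − 5 − 10 = 0; ∂_2 has invariant factor(s) [2] giving torsion. So H_1 = Z/2.
rank ∂_2 = 10, rank ∂_3 = 0 ⇒ b_2 = 10 − 10 − 0 = 0. So H_2 = 0.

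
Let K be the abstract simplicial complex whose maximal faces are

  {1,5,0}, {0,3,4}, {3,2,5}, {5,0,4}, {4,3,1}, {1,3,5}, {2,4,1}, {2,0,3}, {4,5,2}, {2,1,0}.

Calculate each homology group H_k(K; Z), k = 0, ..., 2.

Take the total order 0 < 1 < 2 < 3 < 4 < 5 on the vertex set. Then K (dimension 2) consists of the simplices:

  0-simplices (6): [0], [1], [2], [3], [4], [5]
  1-simplices (15): [0,1], [0,2], [0,3], [0,4], [0,5], [1,2], [1,3], [1,4], [1,5], [2,3], [2,4], [2,5], [3,4], [3,5], [4,5]
  2-simplices (10): [0,1,2], [0,1,5], [0,2,3], [0,3,4], [0,4,5], [1,2,4], [1,3,4], [1,3,5], [2,3,5], [2,4,5]

so the chain groups are C_0 ≅ Z^6, C_1 ≅ Z^15, C_2 ≅ Z^10.

The boundary map ∂_1: C_1 → C_0 is given by ∂[p,q] = [q] − [p].
As a 6×15 matrix over Z this has rank 5, with invariant factors (1,1,1,1,1).

∂_2: C_2 → C_1 acts by ∂[p,q,r] = [q,r] − [p,r] + [p,q]. For instance
  ∂[0,1,5] = [1,5] − [0,5] + [0,1],
  ∂[1,3,4] = [3,4] − [1,4] + [1,3].
As a 15×10 matrix over Z this has rank 10, with invariant factors (1,1,1,1,1,1,1,1,1,2).

Computing H_k = (kernel of ∂_k) / (image of ∂_{k+1}):

  H_0: rank C_0 − rank ∂_1 = 6 − 5 = 1, and the invariant factors of ∂_1 are all 1, so H_0 = Z.
  H_1: rank ker ∂_1 − rank ∂_2 = (15 − 5) − 10 = 0, and ∂_2 has invariant factor 2 > 1, so H_1 = Z/2Z.
  H_2: rank ker ∂_2 − rank ∂_3 = (10 − 10) − 0 = 0, and there is no ∂_3, so H_2 = 0.

H_0 ≅ Z,  H_1 ≅ Z/2Z,  H_2 = 0.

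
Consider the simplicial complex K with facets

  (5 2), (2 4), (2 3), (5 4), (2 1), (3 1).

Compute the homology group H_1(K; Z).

H_1 ≅ Z^2.

We work with the vertex ordering 1 < 2 < 3 < 4 < 5. The simplices of K, each written with vertices in increasing order, are:

  0-simplices (5): [1], [2], [3], [4], [5]
  1-simplices (6): [1,2], [1,3], [2,3], [2,4], [2,5], [4,5]

giving chain groups C_0 ≅ Z^5, C_1 ≅ Z^6.

Boundary ∂_1: C_1 → C_0 is given by ∂[p,q] = [q] − [p]. For instance
  ∂[1,2] = [2] − [1].
As a 5×6 matrix over Z this has rank 4, with invariant factors (1,1,1,1).

Reading off H_k = ker ∂_k / im ∂_{k+1}:

  H_1: rank ker ∂_1 − rank ∂_2 = (6 − 4) − 0 = 2, and there is no ∂_2, so H_1 ≅ Z^2.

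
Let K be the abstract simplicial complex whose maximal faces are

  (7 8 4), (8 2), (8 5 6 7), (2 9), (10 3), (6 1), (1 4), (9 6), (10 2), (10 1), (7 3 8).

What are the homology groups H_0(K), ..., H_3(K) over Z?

H_0 ≅ Z,  H_1 ≅ Z^4,  H_2 = 0,  H_3 = 0.

Take the total order 1 < 2 < 3 < 4 < 5 < 6 < 7 < 8 < 9 < 10 on the vertex set. Then K (dimension 3) consists of the simplices:

  0-simplices (10): [1], [2], [3], [4], [5], [6], [7], [8], [9], [10]
  1-simplices (18): [1,4], [1,6], [1,10], [2,8], [2,9], [2,10], [3,7], [3,8], [3,10], [4,7], [4,8], [5,6], [5,7], [5,8], [6,7], [6,8], [6,9], [7,8]
  2-simplices (6): [3,7,8], [4,7,8], [5,6,7], [5,6,8], [5,7,8], [6,7,8]
  3-simplices (1): [5,6,7,8]

Hence C_0 ≅ Z^10, C_1 ≅ Z^18, C_2 ≅ Z^6, C_3 ≅ Z^1.

∂_1: C_1 → C_0 maps an edge to its endpoints' difference, ∂[p,q] = q − p. For instance
  ∂[6,7] = [7] − [6].
The 10×18 boundary matrix has rank 9 and Smith normal form diag(1,1,1,1,1,1,1,1,1).

∂_2: C_2 → C_1 maps a triangle to the signed sum of its edges. For instance
  ∂[4,7,8] = [7,8] − [4,8] + [4,7],
  ∂[6,7,8] = [7,8] − [6,8] + [6,7].
The resulting 18×6 matrix has rank 5, and its Smith normal form has invariant factors (1,1,1,1,1).

Boundary ∂_3: C_3 → C_2 sends each 3-simplex σ to the alternating sum Σ_i (−1)^i (σ with its i-th vertex removed). For instance
  ∂[5,6,7,8] = [6,7,8] − [5,7,8] + [5,6,8] − [5,6,7].
The resulting 6×1 matrix has rank 1, and its Smith normal form has invariant factors (1).

From H_k ≅ ker(∂_k) / im(∂_{k+1}) we obtain:

  H_0: rank C_0 − rank ∂_1 = 10 − 9 = 1, and the invariant factors of ∂_1 are all 1, so H_0 = Z.
  H_1: rank ker ∂_1 − rank ∂_2 = (18 − 9) − 5 = 4, and the invariant factors of ∂_2 are all 1, so H_1 = Z^4.
  H_2: rank ker ∂_2 − rank ∂_3 = (6 − 5) − 1 = 0, and the invariant factors of ∂_3 are all 1, so H_2 = 0.
  H_3: rank ker ∂_3 − rank ∂_4 = (1 − 1) − 0 = 0, and there is no ∂_4, so H_3 = 0.

As a check, the Euler characteristic is 10 − 18 + 6 − 1 = -3, which agrees with 1 − 4 + 0 − 0 = -3.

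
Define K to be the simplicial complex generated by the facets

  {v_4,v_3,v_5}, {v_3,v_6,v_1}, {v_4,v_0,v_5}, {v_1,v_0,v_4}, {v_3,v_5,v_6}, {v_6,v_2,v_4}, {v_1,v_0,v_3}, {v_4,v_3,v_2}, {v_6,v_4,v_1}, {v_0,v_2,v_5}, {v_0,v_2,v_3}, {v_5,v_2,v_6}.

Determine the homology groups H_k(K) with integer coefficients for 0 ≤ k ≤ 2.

Take the total order v_0 < v_1 < v_2 < v_3 < v_4 < v_5 < v_6 on the vertex set. Then K (dimension 2) consists of the simplices:

  0-simplices (7): [v_0], [v_1], [v_2], [v_3], [v_4], [v_5], [v_6]
  1-simplices (18): (18 of them)
  2-simplices (12): (12 of them)

Hence C_0 ≅ Z^7, C_1 ≅ Z^18, C_2 ≅ Z^12.

∂_1: C_1 → C_0 sends each edge [p,q] (with p < q) to q − p. For instance
  ∂[v_2,v_3] = [v_3] − [v_2].
This gives a 7×18 integer matrix of rank 6; reducing to Smith normal form yields diagonal entries (1,1,1,1,1,1).

The boundary map ∂_2: C_2 → C_1 sends each 2-simplex [p,q,r] to [q,r] − [p,r] + [p,q]. For instance
  ∂[v_0,v_1,v_3] = [v_1,v_3] − [v_0,v_3] + [v_0,v_1],
  ∂[v_1,v_3,v_6] = [v_3,v_6] − [v_1,v_6] + [v_1,v_3].
The resulting 18×12 matrix has rank 12, and its Smith normal form has invariant factors (1,1,1,1,1,1,1,1,1,1,1,2).

Computing H_k = (kernel of ∂_k) / (image of ∂_{k+1}):

  H_0: rank C_0 − rank ∂_1 = 7 − 6 = 1, and the invariant factors of ∂_1 are all 1, so H_0 = Z.
  H_1: rank ker ∂_1 − rank ∂_2 = (18 − 6) − 12 = 0, and ∂_2 has invariant factor 2 > 1, so H_1 = Z/2.
  H_2: rank ker ∂_2 − rank ∂_3 = (12 − 12) − 0 = 0, and there is no ∂_3, so H_2 = 0.

(K is a triangulation of the real projective plane RP^2.)

H_0 = Z,  H_1 = Z/2,  H_2 = 0.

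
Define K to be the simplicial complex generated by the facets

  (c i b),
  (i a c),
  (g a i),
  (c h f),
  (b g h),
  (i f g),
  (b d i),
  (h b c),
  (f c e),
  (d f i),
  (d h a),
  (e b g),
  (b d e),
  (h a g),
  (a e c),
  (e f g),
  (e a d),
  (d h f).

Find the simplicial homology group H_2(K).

Order the vertices as a < b < c < d < e < f < g < h < i. Listing each simplex with vertices in this order, K has dimension 2 with simplices:

  0-simplices (9): a, b, c, d, e, f, g, h, i
  1-simplices (27): ac, ad, ae, ag, ah, ai, bc, bd, be, bg, bh, bi, ce, cf, ch, ci, de, df, dh, di, ef, eg, fg, fh, fi, gh, gi
  2-simplices (18): ace, aci, ade, adh, agh, agi, bch, bci, bde, bdi, beg, bgh, cef, cfh, dfh, dfi, efg, fgi

so the chain groups are C_0 ≅ Z^9, C_1 ≅ Z^27, C_2 ≅ Z^18.

The boundary map ∂_1: C_1 → C_0 maps an edge to its endpoints' difference, ∂[p,q] = q − p.
The 9×27 boundary matrix has rank 8 and Smith normal form diag(1,1,1,1,1,1,1,1).

∂_2: C_2 → C_1 acts by ∂[p,q,r] = [q,r] − [p,r] + [p,q]. For instance
  ∂bci = ci − bi + bc,
  ∂agi = gi − ai + ag.
The resulting 27×18 matrix has rank 17, and its Smith normal form has invariant factors (1,1,1,1,1,1,1,1,1,1,1,1,1,1,1,1,1).

From H_k ≅ ker(∂_k) / im(∂_{k+1}) we obtain:

  H_2: rank ker ∂_2 − rank ∂_3 = (18 − 17) − 0 = 1, and there is no ∂_3, so H_2 = Z.

H_2 = Z.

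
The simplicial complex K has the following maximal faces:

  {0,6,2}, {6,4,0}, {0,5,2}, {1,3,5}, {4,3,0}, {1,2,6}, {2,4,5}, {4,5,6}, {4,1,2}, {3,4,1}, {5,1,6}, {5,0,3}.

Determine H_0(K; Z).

We work with the vertex ordering 0 < 1 < 2 < 3 < 4 < 5 < 6. The simplices of K, each written with vertices in increasing order, are:

  0-simplices (7): [0], [1], [2], [3], [4], [5], [6]
  1-simplices (18): [0,2], [0,3], [0,4], [0,5], [0,6], [1,2], [1,3], [1,4], [1,5], [1,6], [2,4], [2,5], [2,6], [3,4], [3,5], [4,5], [4,6], [5,6]
  2-simplices (12): [0,2,5], [0,2,6], [0,3,4], [0,3,5], [0,4,6], [1,2,4], [1,2,6], [1,3,4], [1,3,5], [1,5,6], [2,4,5], [4,5,6]

giving chain groups C_0 ≅ Z^7, C_1 ≅ Z^18, C_2 ≅ Z^12.

Boundary ∂_1: C_1 → C_0 sends each edge [p,q] (with p < q) to q − p. For instance
  ∂[4,6] = [6] − [4].
As a 7×18 matrix over Z this has rank 6, with invariant factors (1,1,1,1,1,1).

The boundary map ∂_2: C_2 → C_1 acts by ∂[p,q,r] = [q,r] − [p,r] + [p,q]. For instance
  ∂[1,3,4] = [3,4] − [1,4] + [1,3],
  ∂[0,2,6] = [2,6] − [0,6] + [0,2].
This gives a 18×12 integer matrix of rank 12; reducing to Smith normal form yields diagonal entries (1,1,1,1,1,1,1,1,1,1,1,2).

Reading off H_k = ker ∂_k / im ∂_{k+1}:

  H_0: rank C_0 − rank ∂_1 = 7 − 6 = 1, and the invariant factors of ∂_1 are all 1, so H_0 = Z.

(K is a triangulation of the real projective plane RP^2.)

H_0 ≅ Z.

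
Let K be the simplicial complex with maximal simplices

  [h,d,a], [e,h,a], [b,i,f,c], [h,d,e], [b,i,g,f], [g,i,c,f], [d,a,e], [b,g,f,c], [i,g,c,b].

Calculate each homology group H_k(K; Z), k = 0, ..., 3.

H_0 ≅ Z^2,  H_1 = 0,  H_2 ≅ Z,  H_3 ≅ Z.

Fix the vertex order a < b < c < d < e < f < g < h < i and write every simplex with vertices in increasing order. Then dim K = 3 and the simplices of K are:

  0-simplices (9): a, b, c, d, e, f, g, h, i
  1-simplices (16): ad, ae, ah, bc, bf, bg, bi, cf, cg, ci, de, dh, eh, fg, fi, gi
  2-simplices (14): ade, adh, aeh, bcf, bcg, bci, bfg, bfi, bgi, cfg, cfi, cgi, deh, fgi
  3-simplices (5): bcfg, bcfi, bcgi, bfgi, cfgi

so the chain groups are C_0 ≅ Z^9, C_1 ≅ Z^16, C_2 ≅ Z^14, C_3 ≅ Z^5.

The boundary map ∂_1: C_1 → C_0 is given by ∂[p,q] = [q] − [p].
This gives a 9×16 integer matrix of rank 7; reducing to Smith normal form yields diagonal entries (1,1,1,1,1,1,1).

∂_2: C_2 → C_1 sends each 2-simplex [p,q,r] to [q,r] − [p,r] + [p,q]. For instance
  ∂cgi = gi − ci + cg,
  ∂bgi = gi − bi + bg.
The 16×14 boundary matrix has rank 9 and Smith normal form diag(1,1,1,1,1,1,1,1,1).

Boundary ∂_3: C_3 → C_2 sends each 3-simplex σ to the alternating sum Σ_i (−1)^i (σ with its i-th vertex removed). For instance
  ∂cfgi = fgi − cgi + cfi − cfg,
  ∂bfgi = fgi − bgi + bfi − bfg.
The resulting 14×5 matrix has rank 4, and its Smith normal form has invariant factors (1,1,1,1).

Computing H_k = (kernel of ∂_k) / (image of ∂_{k+1}):

  H_0: rank C_0 − rank ∂_1 = 9 − 7 = 2, and the invariant factors of ∂_1 are all 1, so H_0 = Z^2.
  H_1: rank ker ∂_1 − rank ∂_2 = (16 − 7) − 9 = 0, and the invariant factors of ∂_2 are all 1, so H_1 = 0.
  H_2: rank ker ∂_2 − rank ∂_3 = (14 − 9) − 4 = 1, and the invariant factors of ∂_3 are all 1, so H_2 = Z.
  H_3: rank ker ∂_3 − rank ∂_4 = (5 − 4) − 0 = 1, and there is no ∂_4, so H_3 = Z.

As a check, the Euler characteristic is 9 − 16 + 14 − 5 = 2, which agrees with 2 − 0 + 1 − 1 = 2.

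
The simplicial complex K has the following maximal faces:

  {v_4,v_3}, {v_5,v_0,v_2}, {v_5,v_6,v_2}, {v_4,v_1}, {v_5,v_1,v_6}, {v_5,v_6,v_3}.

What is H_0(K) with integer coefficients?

Fix the vertex order v_0 < v_1 < v_2 < v_3 < v_4 < v_5 < v_6 and write every simplex with vertices in increasing order. Then dim K = 2 and the simplices of K are:

  0-simplices (7): [v_0], [v_1], [v_2], [v_3], [v_4], [v_5], [v_6]
  1-simplices (11): [v_0,v_2], [v_0,v_5], [v_1,v_4], [v_1,v_5], [v_1,v_6], [v_2,v_5], [v_2,v_6], [v_3,v_4], [v_3,v_5], [v_3,v_6], [v_5,v_6]
  2-simplices (4): [v_0,v_2,v_5], [v_1,v_5,v_6], [v_2,v_5,v_6], [v_3,v_5,v_6]

Hence C_0 ≅ Z^7, C_1 ≅ Z^11, C_2 ≅ Z^4.

∂_1: C_1 → C_0 maps an edge to its endpoints' difference, ∂[p,q] = q − p. For instance
  ∂[v_0,v_5] = [v_5] − [v_0].
As a 7×11 matrix over Z this has rank 6, with invariant factors (1,1,1,1,1,1).

The boundary map ∂_2: C_2 → C_1 sends each 2-simplex [p,q,r] to [q,r] − [p,r] + [p,q]. For instance
  ∂[v_3,v_5,v_6] = [v_5,v_6] − [v_3,v_6] + [v_3,v_5],
  ∂[v_0,v_2,v_5] = [v_2,v_5] − [v_0,v_5] + [v_0,v_2].
This gives a 11×4 integer matrix of rank 4; reducing to Smith normal form yields diagonal entries (1,1,1,1).

Reading off H_k = ker ∂_k / im ∂_{k+1}:

  H_0: rank C_0 − rank ∂_1 = 7 − 6 = 1, and the invariant factors of ∂_1 are all 1, so H_0 = Z.

H_0 ≅ Z.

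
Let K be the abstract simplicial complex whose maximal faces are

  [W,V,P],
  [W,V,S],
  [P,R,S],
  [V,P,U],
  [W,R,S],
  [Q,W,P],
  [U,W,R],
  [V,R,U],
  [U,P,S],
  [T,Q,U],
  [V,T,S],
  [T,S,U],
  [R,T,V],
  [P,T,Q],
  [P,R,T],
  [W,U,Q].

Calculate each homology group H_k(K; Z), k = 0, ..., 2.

H_0 = Z,  H_1 = Z^2,  H_2 = Z.

Take the total order P < Q < R < S < T < U < V < W on the vertex set. Then K (dimension 2) consists of the simplices:

  0-simplices (8): P, Q, R, S, T, U, V, W
  1-simplices (24): PQ, PR, PS, PT, PU, PV, PW, QT, QU, QW, RS, RT, RU, RV, RW, ST, SU, SV, SW, TU, TV, UV, UW, VW
  2-simplices (16): PQT, PQW, PRS, PRT, PSU, PUV, PVW, QTU, QUW, RSW, RTV, RUV, RUW, STU, STV, SVW

so the chain groups are C_0 ≅ Z^8, C_1 ≅ Z^24, C_2 ≅ Z^16.

Boundary ∂_1: C_1 → C_0 maps an edge to its endpoints' difference, ∂[p,q] = q − p.
The 8×24 boundary matrix has rank 7 and Smith normal form diag(1,1,1,1,1,1,1).

∂_2: C_2 → C_1 acts by ∂[p,q,r] = [q,r] − [p,r] + [p,q]. For instance
  ∂PRT = RT − PT + PR,
  ∂PSU = SU − PU + PS.
As a 24×16 matrix over Z this has rank 15, with invariant factors (1,1,1,1,1,1,1,1,1,1,1,1,1,1,1).

From H_k ≅ ker(∂_k) / im(∂_{k+1}) we obtain:

  H_0: rank C_0 − rank ∂_1 = 8 − 7 = 1, and the invariant factors of ∂_1 are all 1, so H_0 ≅ Z.
  H_1: rank ker ∂_1 − rank ∂_2 = (24 − 7) − 15 = 2, and the invariant factors of ∂_2 are all 1, so H_1 ≅ Z^2.
  H_2: rank ker ∂_2 − rank ∂_3 = (16 − 15) − 0 = 1, and there is no ∂_3, so H_2 ≅ Z.

As a check, the Euler characteristic is 8 − 24 + 16 = 0, which agrees with 1 − 2 + 1 = 0.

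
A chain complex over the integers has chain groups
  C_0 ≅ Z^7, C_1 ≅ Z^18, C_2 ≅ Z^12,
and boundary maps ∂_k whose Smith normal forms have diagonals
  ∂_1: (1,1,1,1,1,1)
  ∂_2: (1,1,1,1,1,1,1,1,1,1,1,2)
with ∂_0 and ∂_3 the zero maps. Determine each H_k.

H_0: b_0 = 7 − 0 − 6 = 1; torsion from ∂_1 factors > 1: none. So H_0 = Z.
H_1: b_1 = 18 − 6 − 12 = 0; torsion from ∂_2 factors > 1: [2]. So H_1 = Z/2.
H_2: b_2 = 12 − 12 − 0 = 0; torsion from ∂_3 factors > 1: none. So H_2 = 0.

H_0 = Z,  H_1 = Z/2,  H_2 = 0.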